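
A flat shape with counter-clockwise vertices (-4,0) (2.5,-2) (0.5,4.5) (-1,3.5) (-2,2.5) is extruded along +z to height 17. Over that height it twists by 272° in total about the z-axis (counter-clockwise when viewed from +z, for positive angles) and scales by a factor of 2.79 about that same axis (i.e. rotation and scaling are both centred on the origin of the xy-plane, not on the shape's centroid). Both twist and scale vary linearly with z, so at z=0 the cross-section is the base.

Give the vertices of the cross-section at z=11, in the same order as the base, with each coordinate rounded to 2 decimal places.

t = z/height = 11/17 = 0.647059
s = 1 + (scale-1)·z/height = 1 + (2.79-1)·11/17 = 2.158235
θ = twist·z/height = 272°·11/17 = 176.0000° = 3.071779 rad
cos θ = -0.997564, sin θ = 0.069756 (intermediates below are computed at full precision and shown rounded to 5 d.p.)
v1: (-4,0) → rotate → (3.99026,-0.27903) → ×s → (8.61191,-0.60220) → (8.61,-0.60)
v2: (2.5,-2) → rotate → (-2.35440,2.16952) → ×s → (-5.08134,4.68233) → (-5.08,4.68)
v3: (0.5,4.5) → rotate → (-0.81269,-4.45416) → ×s → (-1.75397,-9.61313) → (-1.75,-9.61)
v4: (-1,3.5) → rotate → (0.75342,-3.56123) → ×s → (1.62605,-7.68597) → (1.63,-7.69)
v5: (-2,2.5) → rotate → (1.82074,-2.63342) → ×s → (3.92958,-5.68355) → (3.93,-5.68)

Cross-section at z=11: (8.61,-0.60) (-5.08,4.68) (-1.75,-9.61) (1.63,-7.69) (3.93,-5.68)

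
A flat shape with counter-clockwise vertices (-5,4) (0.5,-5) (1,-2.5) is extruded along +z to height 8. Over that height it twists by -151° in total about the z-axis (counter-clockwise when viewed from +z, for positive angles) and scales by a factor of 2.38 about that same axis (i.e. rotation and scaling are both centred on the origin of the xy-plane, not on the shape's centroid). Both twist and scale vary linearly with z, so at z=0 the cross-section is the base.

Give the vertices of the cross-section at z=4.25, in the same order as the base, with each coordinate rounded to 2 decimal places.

Cross-section at z=4.25: (5.36,9.72) (-8.39,-2.33) (-3.98,-2.44)

t = z/height = 4.25/8 = 0.53125
s = 1 + (scale-1)·z/height = 1 + (2.38-1)·4.25/8 = 1.733125
θ = twist·z/height = -151°·4.25/8 = -80.2188° = -1.400081 rad
cos θ = 0.169887, sin θ = -0.985464 (intermediates below are computed at full precision and shown rounded to 5 d.p.)
v1: (-5,4) → rotate → (3.09242,5.60687) → ×s → (5.35955,9.71740) → (5.36,9.72)
v2: (0.5,-5) → rotate → (-4.84237,-1.34217) → ×s → (-8.39244,-2.32614) → (-8.39,-2.33)
v3: (1,-2.5) → rotate → (-2.29377,-1.41018) → ×s → (-3.97539,-2.44402) → (-3.98,-2.44)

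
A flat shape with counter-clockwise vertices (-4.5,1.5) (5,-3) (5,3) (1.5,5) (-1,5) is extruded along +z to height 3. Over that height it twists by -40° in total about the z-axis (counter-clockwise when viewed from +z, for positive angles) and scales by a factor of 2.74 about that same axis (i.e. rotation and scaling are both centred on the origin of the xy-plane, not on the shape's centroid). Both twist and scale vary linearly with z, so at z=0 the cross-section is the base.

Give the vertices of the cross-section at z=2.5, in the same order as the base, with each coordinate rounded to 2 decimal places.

Cross-section at z=2.5: (-7.19,9.13) (6.20,-12.87) (14.27,-0.59) (9.80,8.22) (4.68,11.58)

t = z/height = 2.5/3 = 0.833333
s = 1 + (scale-1)·z/height = 1 + (2.74-1)·2.5/3 = 2.450000
θ = twist·z/height = -40°·2.5/3 = -33.3333° = -0.581776 rad
cos θ = 0.835488, sin θ = -0.549509 (intermediates below are computed at full precision and shown rounded to 5 d.p.)
v1: (-4.5,1.5) → rotate → (-2.93543,3.72602) → ×s → (-7.19181,9.12875) → (-7.19,9.13)
v2: (5,-3) → rotate → (2.52891,-5.25401) → ×s → (6.19583,-12.87232) → (6.20,-12.87)
v3: (5,3) → rotate → (5.82597,-0.24108) → ×s → (14.27362,-0.59065) → (14.27,-0.59)
v4: (1.5,5) → rotate → (4.00078,3.35318) → ×s → (9.80190,8.21528) → (9.80,8.22)
v5: (-1,5) → rotate → (1.91206,4.72695) → ×s → (4.68454,11.58102) → (4.68,11.58)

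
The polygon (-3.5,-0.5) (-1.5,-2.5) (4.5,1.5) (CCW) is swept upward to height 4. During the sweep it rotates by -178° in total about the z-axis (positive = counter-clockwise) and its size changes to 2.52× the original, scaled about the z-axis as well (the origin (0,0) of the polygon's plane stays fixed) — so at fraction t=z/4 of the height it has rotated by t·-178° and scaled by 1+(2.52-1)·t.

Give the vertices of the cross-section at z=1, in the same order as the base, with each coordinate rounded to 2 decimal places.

Cross-section at z=1: (-3.93,2.89) (-3.89,-1.01) (5.88,-2.88)

t = z/height = 1/4 = 0.25
s = 1 + (scale-1)·z/height = 1 + (2.52-1)·1/4 = 1.380000
θ = twist·z/height = -178°·1/4 = -44.5000° = -0.776672 rad
cos θ = 0.713250, sin θ = -0.700909 (intermediates below are computed at full precision and shown rounded to 5 d.p.)
v1: (-3.5,-0.5) → rotate → (-2.84683,2.09656) → ×s → (-3.92863,2.89325) → (-3.93,2.89)
v2: (-1.5,-2.5) → rotate → (-2.82215,-0.73176) → ×s → (-3.89457,-1.00983) → (-3.89,-1.01)
v3: (4.5,1.5) → rotate → (4.26099,-2.08422) → ×s → (5.88017,-2.87622) → (5.88,-2.88)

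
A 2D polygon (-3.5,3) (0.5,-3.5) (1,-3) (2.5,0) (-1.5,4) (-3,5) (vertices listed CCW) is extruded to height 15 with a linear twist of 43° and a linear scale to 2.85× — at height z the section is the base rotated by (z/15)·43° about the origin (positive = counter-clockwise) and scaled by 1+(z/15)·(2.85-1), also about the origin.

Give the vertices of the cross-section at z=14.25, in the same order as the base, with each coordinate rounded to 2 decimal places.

Cross-section at z=14.25: (-12.71,-0.06) (7.36,-6.40) (7.50,-4.45) (5.21,4.51) (-10.34,5.64) (-15.28,5.02)

t = z/height = 14.25/15 = 0.95
s = 1 + (scale-1)·z/height = 1 + (2.85-1)·14.25/15 = 2.757500
θ = twist·z/height = 43°·14.25/15 = 40.8500° = 0.712967 rad
cos θ = 0.756425, sin θ = 0.654081 (intermediates below are computed at full precision and shown rounded to 5 d.p.)
v1: (-3.5,3) → rotate → (-4.60973,-0.02001) → ×s → (-12.71133,-0.05518) → (-12.71,-0.06)
v2: (0.5,-3.5) → rotate → (2.66750,-2.32045) → ×s → (7.35562,-6.39863) → (7.36,-6.40)
v3: (1,-3) → rotate → (2.71867,-1.61519) → ×s → (7.49673,-4.45389) → (7.50,-4.45)
v4: (2.5,0) → rotate → (1.89106,1.63520) → ×s → (5.21460,4.50907) → (5.21,4.51)
v5: (-1.5,4) → rotate → (-3.75096,2.04458) → ×s → (-10.34327,5.63792) → (-10.34,5.64)
v6: (-3,5) → rotate → (-5.53968,1.81988) → ×s → (-15.27566,5.01832) → (-15.28,5.02)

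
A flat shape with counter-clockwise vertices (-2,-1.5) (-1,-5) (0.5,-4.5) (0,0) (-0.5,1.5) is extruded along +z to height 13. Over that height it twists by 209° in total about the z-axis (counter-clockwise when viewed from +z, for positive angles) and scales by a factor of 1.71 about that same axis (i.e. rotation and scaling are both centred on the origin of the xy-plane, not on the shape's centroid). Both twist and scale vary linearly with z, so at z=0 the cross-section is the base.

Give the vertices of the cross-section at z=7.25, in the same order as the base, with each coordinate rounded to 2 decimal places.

Cross-section at z=7.25: (3.12,-1.56) (6.87,1.87) (5.31,3.43) (0.00,0.00) (-1.56,-1.56)

t = z/height = 7.25/13 = 0.557692
s = 1 + (scale-1)·z/height = 1 + (1.71-1)·7.25/13 = 1.395962
θ = twist·z/height = 209°·7.25/13 = 116.5577° = 2.034315 rad
cos θ = -0.447099, sin θ = 0.894485 (intermediates below are computed at full precision and shown rounded to 5 d.p.)
v1: (-2,-1.5) → rotate → (2.23592,-1.11832) → ×s → (3.12126,-1.56113) → (3.12,-1.56)
v2: (-1,-5) → rotate → (4.91952,1.34101) → ×s → (6.86746,1.87200) → (6.87,1.87)
v3: (0.5,-4.5) → rotate → (3.80163,2.45919) → ×s → (5.30693,3.43293) → (5.31,3.43)
v4: (0,0) → rotate → (0.00000,0.00000) → ×s → (0.00000,0.00000) → (0.00,0.00)
v5: (-0.5,1.5) → rotate → (-1.11818,-1.11789) → ×s → (-1.56093,-1.56053) → (-1.56,-1.56)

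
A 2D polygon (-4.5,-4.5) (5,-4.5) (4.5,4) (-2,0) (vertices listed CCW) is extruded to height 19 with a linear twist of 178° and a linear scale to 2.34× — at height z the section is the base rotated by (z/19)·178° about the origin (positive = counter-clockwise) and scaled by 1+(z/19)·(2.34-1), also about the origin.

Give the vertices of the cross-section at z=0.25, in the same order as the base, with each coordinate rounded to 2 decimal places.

Cross-section at z=0.25: (-4.39,-4.76) (5.27,-4.37) (4.41,4.25) (-2.03,-0.08)

t = z/height = 0.25/19 = 0.0131579
s = 1 + (scale-1)·z/height = 1 + (2.34-1)·0.25/19 = 1.017632
θ = twist·z/height = 178°·0.25/19 = 2.3421° = 0.040877 rad
cos θ = 0.999165, sin θ = 0.040866 (intermediates below are computed at full precision and shown rounded to 5 d.p.)
v1: (-4.5,-4.5) → rotate → (-4.31234,-4.68014) → ×s → (-4.38838,-4.76266) → (-4.39,-4.76)
v2: (5,-4.5) → rotate → (5.17972,-4.29191) → ×s → (5.27105,-4.36758) → (5.27,-4.37)
v3: (4.5,4) → rotate → (4.33278,4.18056) → ×s → (4.40917,4.25427) → (4.41,4.25)
v4: (-2,0) → rotate → (-1.99833,-0.08173) → ×s → (-2.03356,-0.08317) → (-2.03,-0.08)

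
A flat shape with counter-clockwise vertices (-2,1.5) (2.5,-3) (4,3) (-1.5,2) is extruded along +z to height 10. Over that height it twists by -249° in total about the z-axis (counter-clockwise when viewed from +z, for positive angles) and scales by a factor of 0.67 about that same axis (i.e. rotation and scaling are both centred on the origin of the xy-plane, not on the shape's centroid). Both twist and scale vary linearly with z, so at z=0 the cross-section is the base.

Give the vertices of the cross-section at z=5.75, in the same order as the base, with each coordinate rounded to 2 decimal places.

Cross-section at z=5.75: (2.03,0.00) (-3.08,0.73) (-1.14,-3.89) (1.94,-0.57)

t = z/height = 5.75/10 = 0.575
s = 1 + (scale-1)·z/height = 1 + (0.67-1)·5.75/10 = 0.810250
θ = twist·z/height = -249°·5.75/10 = -143.1750° = -2.498875 rad
cos θ = -0.800470, sin θ = -0.599373 (intermediates below are computed at full precision and shown rounded to 5 d.p.)
v1: (-2,1.5) → rotate → (2.50000,-0.00196) → ×s → (2.02562,-0.00159) → (2.03,0.00)
v2: (2.5,-3) → rotate → (-3.79929,0.90298) → ×s → (-3.07838,0.73164) → (-3.08,0.73)
v3: (4,3) → rotate → (-1.40376,-4.79890) → ×s → (-1.13740,-3.88831) → (-1.14,-3.89)
v4: (-1.5,2) → rotate → (2.39945,-0.70188) → ×s → (1.94415,-0.56870) → (1.94,-0.57)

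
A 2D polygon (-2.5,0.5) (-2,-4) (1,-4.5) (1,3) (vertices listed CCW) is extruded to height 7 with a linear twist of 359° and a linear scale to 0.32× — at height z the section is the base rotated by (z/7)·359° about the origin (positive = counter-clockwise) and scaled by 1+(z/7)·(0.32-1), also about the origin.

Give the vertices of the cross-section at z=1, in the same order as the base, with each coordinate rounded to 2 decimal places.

Cross-section at z=1: (-1.76,-1.48) (1.69,-3.67) (3.73,-1.84) (-1.55,2.40)

t = z/height = 1/7 = 0.142857
s = 1 + (scale-1)·z/height = 1 + (0.32-1)·1/7 = 0.902857
θ = twist·z/height = 359°·1/7 = 51.2857° = 0.895105 rad
cos θ = 0.625437, sin θ = 0.780274 (intermediates below are computed at full precision and shown rounded to 5 d.p.)
v1: (-2.5,0.5) → rotate → (-1.95373,-1.63797) → ×s → (-1.76394,-1.47885) → (-1.76,-1.48)
v2: (-2,-4) → rotate → (1.87022,-4.06230) → ×s → (1.68854,-3.66767) → (1.69,-3.67)
v3: (1,-4.5) → rotate → (4.13667,-2.03419) → ×s → (3.73482,-1.83659) → (3.73,-1.84)
v4: (1,3) → rotate → (-1.71539,2.65659) → ×s → (-1.54875,2.39852) → (-1.55,2.40)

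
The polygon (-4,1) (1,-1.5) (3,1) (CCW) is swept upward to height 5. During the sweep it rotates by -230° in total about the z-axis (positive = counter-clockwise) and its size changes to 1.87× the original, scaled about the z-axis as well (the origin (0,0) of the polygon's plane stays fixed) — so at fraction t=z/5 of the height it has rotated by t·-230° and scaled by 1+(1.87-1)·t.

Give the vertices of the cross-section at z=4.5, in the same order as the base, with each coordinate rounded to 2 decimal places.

t = z/height = 4.5/5 = 0.9
s = 1 + (scale-1)·z/height = 1 + (1.87-1)·4.5/5 = 1.783000
θ = twist·z/height = -230°·4.5/5 = -207.0000° = -3.612832 rad
cos θ = -0.891007, sin θ = 0.453990 (intermediates below are computed at full precision and shown rounded to 5 d.p.)
v1: (-4,1) → rotate → (3.11004,-2.70697) → ×s → (5.54519,-4.82652) → (5.55,-4.83)
v2: (1,-1.5) → rotate → (-0.21002,1.79050) → ×s → (-0.37447,3.19246) → (-0.37,3.19)
v3: (3,1) → rotate → (-3.12701,0.47096) → ×s → (-5.57546,0.83973) → (-5.58,0.84)

Cross-section at z=4.5: (5.55,-4.83) (-0.37,3.19) (-5.58,0.84)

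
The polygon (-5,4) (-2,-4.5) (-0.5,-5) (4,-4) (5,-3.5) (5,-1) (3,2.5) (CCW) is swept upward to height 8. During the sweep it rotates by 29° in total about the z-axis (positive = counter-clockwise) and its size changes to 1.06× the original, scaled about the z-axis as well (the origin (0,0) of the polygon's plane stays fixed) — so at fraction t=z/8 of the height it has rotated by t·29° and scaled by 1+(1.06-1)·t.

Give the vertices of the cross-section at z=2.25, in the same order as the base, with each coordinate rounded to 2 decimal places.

t = z/height = 2.25/8 = 0.28125
s = 1 + (scale-1)·z/height = 1 + (1.06-1)·2.25/8 = 1.016875
θ = twist·z/height = 29°·2.25/8 = 8.1563° = 0.142353 rad
cos θ = 0.989885, sin θ = 0.141873 (intermediates below are computed at full precision and shown rounded to 5 d.p.)
v1: (-5,4) → rotate → (-5.51692,3.25017) → ×s → (-5.61001,3.30502) → (-5.61,3.31)
v2: (-2,-4.5) → rotate → (-1.34134,-4.73823) → ×s → (-1.36398,-4.81819) → (-1.36,-4.82)
v3: (-0.5,-5) → rotate → (0.21442,-5.02036) → ×s → (0.21804,-5.10508) → (0.22,-5.11)
v4: (4,-4) → rotate → (4.52703,-3.39205) → ×s → (4.60343,-3.44929) → (4.60,-3.45)
v5: (5,-3.5) → rotate → (5.44598,-2.75523) → ×s → (5.53788,-2.80173) → (5.54,-2.80)
v6: (5,-1) → rotate → (5.09130,-0.28052) → ×s → (5.17721,-0.28525) → (5.18,-0.29)
v7: (3,2.5) → rotate → (2.61497,2.90033) → ×s → (2.65910,2.94927) → (2.66,2.95)

Cross-section at z=2.25: (-5.61,3.31) (-1.36,-4.82) (0.22,-5.11) (4.60,-3.45) (5.54,-2.80) (5.18,-0.29) (2.66,2.95)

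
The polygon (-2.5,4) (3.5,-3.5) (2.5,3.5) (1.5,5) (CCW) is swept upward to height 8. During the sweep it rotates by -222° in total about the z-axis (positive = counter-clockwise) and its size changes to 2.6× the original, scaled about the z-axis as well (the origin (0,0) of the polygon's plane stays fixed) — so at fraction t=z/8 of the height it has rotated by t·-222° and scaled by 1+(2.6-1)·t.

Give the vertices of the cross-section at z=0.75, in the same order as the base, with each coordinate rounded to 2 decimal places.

Cross-section at z=0.75: (-1.05,5.32) (2.33,-5.19) (4.12,2.74) (3.66,4.76)

t = z/height = 0.75/8 = 0.09375
s = 1 + (scale-1)·z/height = 1 + (2.6-1)·0.75/8 = 1.150000
θ = twist·z/height = -222°·0.75/8 = -20.8125° = -0.363247 rad
cos θ = 0.934748, sin θ = -0.355311 (intermediates below are computed at full precision and shown rounded to 5 d.p.)
v1: (-2.5,4) → rotate → (-0.91563,4.62727) → ×s → (-1.05297,5.32136) → (-1.05,5.32)
v2: (3.5,-3.5) → rotate → (2.02803,-4.51521) → ×s → (2.33224,-5.19249) → (2.33,-5.19)
v3: (2.5,3.5) → rotate → (3.58046,2.38334) → ×s → (4.11753,2.74084) → (4.12,2.74)
v4: (1.5,5) → rotate → (3.17868,4.14077) → ×s → (3.65548,4.76189) → (3.66,4.76)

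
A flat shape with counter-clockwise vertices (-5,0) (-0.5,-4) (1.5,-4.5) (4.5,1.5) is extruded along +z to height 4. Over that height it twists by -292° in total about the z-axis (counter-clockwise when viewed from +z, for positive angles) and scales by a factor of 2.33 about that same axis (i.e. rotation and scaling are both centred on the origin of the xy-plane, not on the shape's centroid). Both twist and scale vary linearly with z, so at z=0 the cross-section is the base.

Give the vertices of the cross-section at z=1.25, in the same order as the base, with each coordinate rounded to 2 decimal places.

Cross-section at z=1.25: (0.15,7.08) (-5.65,0.83) (-6.42,-1.98) (1.98,-6.42)

t = z/height = 1.25/4 = 0.3125
s = 1 + (scale-1)·z/height = 1 + (2.33-1)·1.25/4 = 1.415625
θ = twist·z/height = -292°·1.25/4 = -91.2500° = -1.592613 rad
cos θ = -0.021815, sin θ = -0.999762 (intermediates below are computed at full precision and shown rounded to 5 d.p.)
v1: (-5,0) → rotate → (0.10907,4.99881) → ×s → (0.15441,7.07644) → (0.15,7.08)
v2: (-0.5,-4) → rotate → (-3.98814,0.58714) → ×s → (-5.64571,0.83117) → (-5.65,0.83)
v3: (1.5,-4.5) → rotate → (-4.53165,-1.40148) → ×s → (-6.41512,-1.98396) → (-6.42,-1.98)
v4: (4.5,1.5) → rotate → (1.40148,-4.53165) → ×s → (1.98396,-6.41512) → (1.98,-6.42)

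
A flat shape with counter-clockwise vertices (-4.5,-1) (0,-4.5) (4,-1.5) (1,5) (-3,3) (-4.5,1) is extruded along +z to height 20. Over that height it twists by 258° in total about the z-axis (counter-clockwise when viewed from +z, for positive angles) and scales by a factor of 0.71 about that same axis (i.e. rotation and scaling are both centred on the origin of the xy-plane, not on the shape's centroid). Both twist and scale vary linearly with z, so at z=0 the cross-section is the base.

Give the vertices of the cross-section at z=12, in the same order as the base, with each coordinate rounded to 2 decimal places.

t = z/height = 12/20 = 0.6
s = 1 + (scale-1)·z/height = 1 + (0.71-1)·12/20 = 0.826000
θ = twist·z/height = 258°·12/20 = 154.8000° = 2.701770 rad
cos θ = -0.904827, sin θ = 0.425779 (intermediates below are computed at full precision and shown rounded to 5 d.p.)
v1: (-4.5,-1) → rotate → (4.49750,-1.01118) → ×s → (3.71494,-0.83523) → (3.71,-0.84)
v2: (0,-4.5) → rotate → (1.91601,4.07172) → ×s → (1.58262,3.36324) → (1.58,3.36)
v3: (4,-1.5) → rotate → (-2.98064,3.06036) → ×s → (-2.46201,2.52786) → (-2.46,2.53)
v4: (1,5) → rotate → (-3.03372,-4.09836) → ×s → (-2.50586,-3.38524) → (-2.51,-3.39)
v5: (-3,3) → rotate → (1.43714,-3.99182) → ×s → (1.18708,-3.29724) → (1.19,-3.30)
v6: (-4.5,1) → rotate → (3.64594,-2.82083) → ×s → (3.01155,-2.33001) → (3.01,-2.33)

Cross-section at z=12: (3.71,-0.84) (1.58,3.36) (-2.46,2.53) (-2.51,-3.39) (1.19,-3.30) (3.01,-2.33)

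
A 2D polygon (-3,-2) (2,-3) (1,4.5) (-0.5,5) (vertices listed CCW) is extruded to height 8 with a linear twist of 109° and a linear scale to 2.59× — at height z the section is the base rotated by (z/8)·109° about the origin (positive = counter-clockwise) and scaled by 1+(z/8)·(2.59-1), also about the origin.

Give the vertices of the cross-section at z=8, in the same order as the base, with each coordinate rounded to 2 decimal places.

t = z/height = 8/8 = 1
s = 1 + (scale-1)·z/height = 1 + (2.59-1)·8/8 = 2.590000
θ = twist·z/height = 109°·8/8 = 109.0000° = 1.902409 rad
cos θ = -0.325568, sin θ = 0.945519 (intermediates below are computed at full precision and shown rounded to 5 d.p.)
v1: (-3,-2) → rotate → (2.86774,-2.18542) → ×s → (7.42745,-5.66024) → (7.43,-5.66)
v2: (2,-3) → rotate → (2.18542,2.86774) → ×s → (5.66024,7.42745) → (5.66,7.43)
v3: (1,4.5) → rotate → (-4.58040,-0.51954) → ×s → (-11.86324,-1.34560) → (-11.86,-1.35)
v4: (-0.5,5) → rotate → (-4.56481,-2.10060) → ×s → (-11.82285,-5.44055) → (-11.82,-5.44)

Cross-section at z=8: (7.43,-5.66) (5.66,7.43) (-11.86,-1.35) (-11.82,-5.44)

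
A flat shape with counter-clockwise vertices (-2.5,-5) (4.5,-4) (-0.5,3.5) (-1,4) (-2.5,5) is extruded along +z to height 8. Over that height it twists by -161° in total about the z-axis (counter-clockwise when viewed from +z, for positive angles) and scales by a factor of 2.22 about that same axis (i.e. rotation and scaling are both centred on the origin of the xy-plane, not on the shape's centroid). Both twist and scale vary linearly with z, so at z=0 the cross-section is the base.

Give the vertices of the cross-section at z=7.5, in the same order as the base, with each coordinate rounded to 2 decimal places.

Cross-section at z=7.5: (-0.52,11.97) (-12.60,2.81) (4.58,-6.04) (6.04,-6.45) (9.89,-6.77)

t = z/height = 7.5/8 = 0.9375
s = 1 + (scale-1)·z/height = 1 + (2.22-1)·7.5/8 = 2.143750
θ = twist·z/height = -161°·7.5/8 = -150.9375° = -2.634356 rad
cos θ = -0.874090, sin θ = -0.485763 (intermediates below are computed at full precision and shown rounded to 5 d.p.)
v1: (-2.5,-5) → rotate → (-0.24359,5.58486) → ×s → (-0.52220,11.97254) → (-0.52,11.97)
v2: (4.5,-4) → rotate → (-5.87646,1.31043) → ×s → (-12.59766,2.80923) → (-12.60,2.81)
v3: (-0.5,3.5) → rotate → (2.13722,-2.81643) → ×s → (4.58166,-6.03773) → (4.58,-6.04)
v4: (-1,4) → rotate → (2.81714,-3.01060) → ×s → (6.03925,-6.45397) → (6.04,-6.45)
v5: (-2.5,5) → rotate → (4.61404,-3.15604) → ×s → (9.89135,-6.76577) → (9.89,-6.77)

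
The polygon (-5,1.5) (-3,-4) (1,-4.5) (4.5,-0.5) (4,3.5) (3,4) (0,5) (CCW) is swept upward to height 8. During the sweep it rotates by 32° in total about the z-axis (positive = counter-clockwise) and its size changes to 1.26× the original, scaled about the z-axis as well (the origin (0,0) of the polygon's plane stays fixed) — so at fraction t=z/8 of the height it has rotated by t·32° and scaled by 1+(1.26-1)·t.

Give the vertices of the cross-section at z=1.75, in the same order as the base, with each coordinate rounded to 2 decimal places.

t = z/height = 1.75/8 = 0.21875
s = 1 + (scale-1)·z/height = 1 + (1.26-1)·1.75/8 = 1.056875
θ = twist·z/height = 32°·1.75/8 = 7.0000° = 0.122173 rad
cos θ = 0.992546, sin θ = 0.121869 (intermediates below are computed at full precision and shown rounded to 5 d.p.)
v1: (-5,1.5) → rotate → (-5.14553,0.87947) → ×s → (-5.43819,0.92949) → (-5.44,0.93)
v2: (-3,-4) → rotate → (-2.49016,-4.33579) → ×s → (-2.63179,-4.58239) → (-2.63,-4.58)
v3: (1,-4.5) → rotate → (1.54096,-4.34459) → ×s → (1.62860,-4.59169) → (1.63,-4.59)
v4: (4.5,-0.5) → rotate → (4.52739,0.05214) → ×s → (4.78489,0.05510) → (4.78,0.06)
v5: (4,3.5) → rotate → (3.54364,3.96139) → ×s → (3.74519,4.18669) → (3.75,4.19)
v6: (3,4) → rotate → (2.49016,4.33579) → ×s → (2.63179,4.58239) → (2.63,4.58)
v7: (0,5) → rotate → (-0.60935,4.96273) → ×s → (-0.64400,5.24499) → (-0.64,5.24)

Cross-section at z=1.75: (-5.44,0.93) (-2.63,-4.58) (1.63,-4.59) (4.78,0.06) (3.75,4.19) (2.63,4.58) (-0.64,5.24)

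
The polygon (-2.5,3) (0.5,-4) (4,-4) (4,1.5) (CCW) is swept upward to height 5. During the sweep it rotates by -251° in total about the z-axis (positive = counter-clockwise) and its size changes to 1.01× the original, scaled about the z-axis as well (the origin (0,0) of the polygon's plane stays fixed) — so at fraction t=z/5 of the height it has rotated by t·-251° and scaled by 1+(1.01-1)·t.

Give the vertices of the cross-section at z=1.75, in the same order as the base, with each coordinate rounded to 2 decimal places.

Cross-section at z=1.75: (2.91,2.62) (-3.99,-0.65) (-3.86,-4.16) (1.65,-3.95)

t = z/height = 1.75/5 = 0.35
s = 1 + (scale-1)·z/height = 1 + (1.01-1)·1.75/5 = 1.003500
θ = twist·z/height = -251°·1.75/5 = -87.8500° = -1.533272 rad
cos θ = 0.037516, sin θ = -0.999296 (intermediates below are computed at full precision and shown rounded to 5 d.p.)
v1: (-2.5,3) → rotate → (2.90410,2.61079) → ×s → (2.91426,2.61993) → (2.91,2.62)
v2: (0.5,-4) → rotate → (-3.97843,-0.64971) → ×s → (-3.99235,-0.65199) → (-3.99,-0.65)
v3: (4,-4) → rotate → (-3.84712,-4.14725) → ×s → (-3.86059,-4.16176) → (-3.86,-4.16)
v4: (4,1.5) → rotate → (1.64901,-3.94091) → ×s → (1.65478,-3.95470) → (1.65,-3.95)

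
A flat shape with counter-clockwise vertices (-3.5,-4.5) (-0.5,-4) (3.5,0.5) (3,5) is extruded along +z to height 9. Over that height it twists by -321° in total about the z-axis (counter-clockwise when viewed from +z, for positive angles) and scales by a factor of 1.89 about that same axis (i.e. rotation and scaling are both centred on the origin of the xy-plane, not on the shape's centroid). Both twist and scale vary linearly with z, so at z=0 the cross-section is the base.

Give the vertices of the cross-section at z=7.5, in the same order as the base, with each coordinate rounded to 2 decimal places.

t = z/height = 7.5/9 = 0.833333
s = 1 + (scale-1)·z/height = 1 + (1.89-1)·7.5/9 = 1.741667
θ = twist·z/height = -321°·7.5/9 = -267.5000° = -4.668756 rad
cos θ = -0.043619, sin θ = 0.999048 (intermediates below are computed at full precision and shown rounded to 5 d.p.)
v1: (-3.5,-4.5) → rotate → (4.64838,-3.30038) → ×s → (8.09594,-5.74816) → (8.10,-5.75)
v2: (-0.5,-4) → rotate → (4.01800,-0.32505) → ×s → (6.99802,-0.56612) → (7.00,-0.57)
v3: (3.5,0.5) → rotate → (-0.65219,3.47486) → ×s → (-1.13590,6.05205) → (-1.14,6.05)
v4: (3,5) → rotate → (-5.12610,2.77905) → ×s → (-8.92796,4.84017) → (-8.93,4.84)

Cross-section at z=7.5: (8.10,-5.75) (7.00,-0.57) (-1.14,6.05) (-8.93,4.84)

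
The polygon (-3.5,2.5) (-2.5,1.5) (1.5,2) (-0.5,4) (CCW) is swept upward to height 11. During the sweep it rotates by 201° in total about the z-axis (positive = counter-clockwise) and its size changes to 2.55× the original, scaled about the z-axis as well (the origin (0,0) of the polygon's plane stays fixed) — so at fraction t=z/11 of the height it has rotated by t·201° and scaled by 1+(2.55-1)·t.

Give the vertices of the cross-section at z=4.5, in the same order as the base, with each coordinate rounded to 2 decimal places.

Cross-section at z=4.5: (-4.82,-5.11) (-2.98,-3.72) (-2.91,2.87) (-6.59,0.07)

t = z/height = 4.5/11 = 0.409091
s = 1 + (scale-1)·z/height = 1 + (2.55-1)·4.5/11 = 1.634091
θ = twist·z/height = 201°·4.5/11 = 82.2273° = 1.435137 rad
cos θ = 0.135244, sin θ = 0.990812 (intermediates below are computed at full precision and shown rounded to 5 d.p.)
v1: (-3.5,2.5) → rotate → (-2.95038,-3.12973) → ×s → (-4.82120,-5.11427) → (-4.82,-5.11)
v2: (-2.5,1.5) → rotate → (-1.82433,-2.27416) → ×s → (-2.98112,-3.71619) → (-2.98,-3.72)
v3: (1.5,2) → rotate → (-1.77876,1.75671) → ×s → (-2.90665,2.87062) → (-2.91,2.87)
v4: (-0.5,4) → rotate → (-4.03087,0.04557) → ×s → (-6.58681,0.07447) → (-6.59,0.07)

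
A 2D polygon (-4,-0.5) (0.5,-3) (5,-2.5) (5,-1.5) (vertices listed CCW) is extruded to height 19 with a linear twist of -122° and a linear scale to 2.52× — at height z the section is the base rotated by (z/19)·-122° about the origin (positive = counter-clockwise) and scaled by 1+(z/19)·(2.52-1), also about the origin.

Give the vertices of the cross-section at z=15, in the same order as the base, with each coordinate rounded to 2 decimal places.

t = z/height = 15/19 = 0.789474
s = 1 + (scale-1)·z/height = 1 + (2.52-1)·15/19 = 2.200000
θ = twist·z/height = -122°·15/19 = -96.3158° = -1.681028 rad
cos θ = -0.110008, sin θ = -0.993931 (intermediates below are computed at full precision and shown rounded to 5 d.p.)
v1: (-4,-0.5) → rotate → (-0.05693,4.03073) → ×s → (-0.12525,8.86760) → (-0.13,8.87)
v2: (0.5,-3) → rotate → (-3.03680,-0.16694) → ×s → (-6.68095,-0.36727) → (-6.68,-0.37)
v3: (5,-2.5) → rotate → (-3.03487,-4.69463) → ×s → (-6.67671,-10.32819) → (-6.68,-10.33)
v4: (5,-1.5) → rotate → (-2.04094,-4.80464) → ×s → (-4.49006,-10.57021) → (-4.49,-10.57)

Cross-section at z=15: (-0.13,8.87) (-6.68,-0.37) (-6.68,-10.33) (-4.49,-10.57)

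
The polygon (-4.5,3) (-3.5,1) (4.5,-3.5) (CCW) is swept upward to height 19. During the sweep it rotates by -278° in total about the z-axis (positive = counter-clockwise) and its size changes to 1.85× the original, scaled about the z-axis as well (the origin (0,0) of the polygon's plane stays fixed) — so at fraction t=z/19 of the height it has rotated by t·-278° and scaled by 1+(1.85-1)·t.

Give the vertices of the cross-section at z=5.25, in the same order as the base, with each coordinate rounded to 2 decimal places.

Cross-section at z=5.25: (2.34,6.26) (0.22,4.49) (-2.94,-6.40)

t = z/height = 5.25/19 = 0.276316
s = 1 + (scale-1)·z/height = 1 + (1.85-1)·5.25/19 = 1.234868
θ = twist·z/height = -278°·5.25/19 = -76.8158° = -1.340688 rad
cos θ = 0.228083, sin θ = -0.973642 (intermediates below are computed at full precision and shown rounded to 5 d.p.)
v1: (-4.5,3) → rotate → (1.89455,5.06564) → ×s → (2.33952,6.25539) → (2.34,6.26)
v2: (-3.5,1) → rotate → (0.17535,3.63583) → ×s → (0.21654,4.48977) → (0.22,4.49)
v3: (4.5,-3.5) → rotate → (-2.38137,-5.17968) → ×s → (-2.94068,-6.39622) → (-2.94,-6.40)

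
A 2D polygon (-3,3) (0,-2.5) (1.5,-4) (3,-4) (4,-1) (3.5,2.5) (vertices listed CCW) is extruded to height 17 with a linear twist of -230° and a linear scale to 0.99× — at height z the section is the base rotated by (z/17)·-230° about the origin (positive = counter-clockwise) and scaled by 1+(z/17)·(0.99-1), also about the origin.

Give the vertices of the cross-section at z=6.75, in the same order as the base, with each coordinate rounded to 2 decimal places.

t = z/height = 6.75/17 = 0.397059
s = 1 + (scale-1)·z/height = 1 + (0.99-1)·6.75/17 = 0.996029
θ = twist·z/height = -230°·6.75/17 = -91.3235° = -1.593896 rad
cos θ = -0.023098, sin θ = -0.999733 (intermediates below are computed at full precision and shown rounded to 5 d.p.)
v1: (-3,3) → rotate → (3.06849,2.92991) → ×s → (3.05631,2.91827) → (3.06,2.92)
v2: (0,-2.5) → rotate → (-2.49933,0.05774) → ×s → (-2.48941,0.05752) → (-2.49,0.06)
v3: (1.5,-4) → rotate → (-4.03358,-1.40721) → ×s → (-4.01756,-1.40162) → (-4.02,-1.40)
v4: (3,-4) → rotate → (-4.06823,-2.90681) → ×s → (-4.05207,-2.89527) → (-4.05,-2.90)
v5: (4,-1) → rotate → (-1.09212,-3.97583) → ×s → (-1.08779,-3.96005) → (-1.09,-3.96)
v6: (3.5,2.5) → rotate → (2.41849,-3.55681) → ×s → (2.40889,-3.54269) → (2.41,-3.54)

Cross-section at z=6.75: (3.06,2.92) (-2.49,0.06) (-4.02,-1.40) (-4.05,-2.90) (-1.09,-3.96) (2.41,-3.54)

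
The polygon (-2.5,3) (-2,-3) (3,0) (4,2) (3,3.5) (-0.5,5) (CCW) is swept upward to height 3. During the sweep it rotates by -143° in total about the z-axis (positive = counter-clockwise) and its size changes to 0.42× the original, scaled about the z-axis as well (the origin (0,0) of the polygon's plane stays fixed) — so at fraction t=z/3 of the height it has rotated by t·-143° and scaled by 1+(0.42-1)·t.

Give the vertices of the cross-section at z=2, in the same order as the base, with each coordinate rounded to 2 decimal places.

t = z/height = 2/3 = 0.666667
s = 1 + (scale-1)·z/height = 1 + (0.42-1)·2/3 = 0.613333
θ = twist·z/height = -143°·2/3 = -95.3333° = -1.663881 rad
cos θ = -0.092950, sin θ = -0.995671 (intermediates below are computed at full precision and shown rounded to 5 d.p.)
v1: (-2.5,3) → rotate → (3.21939,2.21033) → ×s → (1.97456,1.35567) → (1.97,1.36)
v2: (-2,-3) → rotate → (-2.80111,2.27019) → ×s → (-1.71802,1.39238) → (-1.72,1.39)
v3: (3,0) → rotate → (-0.27885,-2.98701) → ×s → (-0.17103,-1.83203) → (-0.17,-1.83)
v4: (4,2) → rotate → (1.61954,-4.16858) → ×s → (0.99332,-2.55673) → (0.99,-2.56)
v5: (3,3.5) → rotate → (3.20600,-3.31234) → ×s → (1.96635,-2.03157) → (1.97,-2.03)
v6: (-0.5,5) → rotate → (5.02483,0.03309) → ×s → (3.08190,0.02029) → (3.08,0.02)

Cross-section at z=2: (1.97,1.36) (-1.72,1.39) (-0.17,-1.83) (0.99,-2.56) (1.97,-2.03) (3.08,0.02)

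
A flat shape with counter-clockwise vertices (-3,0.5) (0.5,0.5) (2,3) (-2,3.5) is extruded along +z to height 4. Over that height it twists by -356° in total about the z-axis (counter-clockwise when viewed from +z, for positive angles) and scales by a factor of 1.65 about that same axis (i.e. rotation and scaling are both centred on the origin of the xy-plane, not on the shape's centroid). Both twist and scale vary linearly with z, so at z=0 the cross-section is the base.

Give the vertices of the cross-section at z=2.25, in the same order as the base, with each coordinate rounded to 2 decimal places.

t = z/height = 2.25/4 = 0.5625
s = 1 + (scale-1)·z/height = 1 + (1.65-1)·2.25/4 = 1.365625
θ = twist·z/height = -356°·2.25/4 = -200.2500° = -3.495022 rad
cos θ = -0.938191, sin θ = 0.346117 (intermediates below are computed at full precision and shown rounded to 5 d.p.)
v1: (-3,0.5) → rotate → (2.64152,-1.50745) → ×s → (3.60732,-2.05861) → (3.61,-2.06)
v2: (0.5,0.5) → rotate → (-0.64215,-0.29604) → ×s → (-0.87694,-0.40428) → (-0.88,-0.40)
v3: (2,3) → rotate → (-2.91473,-2.12234) → ×s → (-3.98043,-2.89832) → (-3.98,-2.90)
v4: (-2,3.5) → rotate → (0.66497,-3.97590) → ×s → (0.90810,-5.42959) → (0.91,-5.43)

Cross-section at z=2.25: (3.61,-2.06) (-0.88,-0.40) (-3.98,-2.90) (0.91,-5.43)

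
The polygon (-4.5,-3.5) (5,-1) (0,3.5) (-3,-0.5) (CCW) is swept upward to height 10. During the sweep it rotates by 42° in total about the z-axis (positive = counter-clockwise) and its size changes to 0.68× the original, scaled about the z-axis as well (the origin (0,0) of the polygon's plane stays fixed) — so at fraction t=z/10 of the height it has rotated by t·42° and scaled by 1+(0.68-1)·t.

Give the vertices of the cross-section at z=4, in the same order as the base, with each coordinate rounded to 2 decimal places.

t = z/height = 4/10 = 0.4
s = 1 + (scale-1)·z/height = 1 + (0.68-1)·4/10 = 0.872000
θ = twist·z/height = 42°·4/10 = 16.8000° = 0.293215 rad
cos θ = 0.957319, sin θ = 0.289032 (intermediates below are computed at full precision and shown rounded to 5 d.p.)
v1: (-4.5,-3.5) → rotate → (-3.29633,-4.65126) → ×s → (-2.87440,-4.05590) → (-2.87,-4.06)
v2: (5,-1) → rotate → (5.07563,0.48784) → ×s → (4.42595,0.42540) → (4.43,0.43)
v3: (0,3.5) → rotate → (-1.01161,3.35062) → ×s → (-0.88213,2.92174) → (-0.88,2.92)
v4: (-3,-0.5) → rotate → (-2.72744,-1.34576) → ×s → (-2.37833,-1.17350) → (-2.38,-1.17)

Cross-section at z=4: (-2.87,-4.06) (4.43,0.43) (-0.88,2.92) (-2.38,-1.17)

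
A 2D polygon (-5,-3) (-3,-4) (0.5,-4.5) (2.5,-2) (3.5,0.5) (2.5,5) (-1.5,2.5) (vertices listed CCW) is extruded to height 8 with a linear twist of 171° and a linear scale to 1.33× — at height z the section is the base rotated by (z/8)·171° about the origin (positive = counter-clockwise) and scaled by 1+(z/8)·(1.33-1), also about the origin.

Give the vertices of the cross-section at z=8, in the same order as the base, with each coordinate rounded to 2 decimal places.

Cross-section at z=8: (7.19,2.90) (4.77,4.63) (0.28,6.02) (-2.87,3.15) (-4.70,0.07) (-4.32,-6.05) (1.45,-3.60)

t = z/height = 8/8 = 1
s = 1 + (scale-1)·z/height = 1 + (1.33-1)·8/8 = 1.330000
θ = twist·z/height = 171°·8/8 = 171.0000° = 2.984513 rad
cos θ = -0.987688, sin θ = 0.156434 (intermediates below are computed at full precision and shown rounded to 5 d.p.)
v1: (-5,-3) → rotate → (5.40775,2.18089) → ×s → (7.19230,2.90059) → (7.19,2.90)
v2: (-3,-4) → rotate → (3.58880,3.48145) → ×s → (4.77311,4.63033) → (4.77,4.63)
v3: (0.5,-4.5) → rotate → (0.21011,4.52281) → ×s → (0.27945,6.01534) → (0.28,6.02)
v4: (2.5,-2) → rotate → (-2.15635,2.36646) → ×s → (-2.86795,3.14740) → (-2.87,3.15)
v5: (3.5,0.5) → rotate → (-3.53513,0.05368) → ×s → (-4.70172,0.07139) → (-4.70,0.07)
v6: (2.5,5) → rotate → (-3.25139,-4.54736) → ×s → (-4.32435,-6.04798) → (-4.32,-6.05)
v7: (-1.5,2.5) → rotate → (1.09045,-2.70387) → ×s → (1.45029,-3.59615) → (1.45,-3.60)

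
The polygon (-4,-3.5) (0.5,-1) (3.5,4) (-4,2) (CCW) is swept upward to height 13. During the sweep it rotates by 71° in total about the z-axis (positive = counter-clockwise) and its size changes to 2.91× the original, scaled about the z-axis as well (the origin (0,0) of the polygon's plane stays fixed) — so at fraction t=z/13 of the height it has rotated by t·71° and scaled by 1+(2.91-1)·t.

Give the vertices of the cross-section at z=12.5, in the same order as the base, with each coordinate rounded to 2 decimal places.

t = z/height = 12.5/13 = 0.961538
s = 1 + (scale-1)·z/height = 1 + (2.91-1)·12.5/13 = 2.836538
θ = twist·z/height = 71°·12.5/13 = 68.2692° = 1.191523 rad
cos θ = 0.370246, sin θ = 0.928934 (intermediates below are computed at full precision and shown rounded to 5 d.p.)
v1: (-4,-3.5) → rotate → (1.77029,-5.01160) → ×s → (5.02148,-14.21558) → (5.02,-14.22)
v2: (0.5,-1) → rotate → (1.11406,0.09422) → ×s → (3.16006,0.26726) → (3.16,0.27)
v3: (3.5,4) → rotate → (-2.41988,4.73225) → ×s → (-6.86407,13.42321) → (-6.86,13.42)
v4: (-4,2) → rotate → (-3.33885,-2.97524) → ×s → (-9.47078,-8.43939) → (-9.47,-8.44)

Cross-section at z=12.5: (5.02,-14.22) (3.16,0.27) (-6.86,13.42) (-9.47,-8.44)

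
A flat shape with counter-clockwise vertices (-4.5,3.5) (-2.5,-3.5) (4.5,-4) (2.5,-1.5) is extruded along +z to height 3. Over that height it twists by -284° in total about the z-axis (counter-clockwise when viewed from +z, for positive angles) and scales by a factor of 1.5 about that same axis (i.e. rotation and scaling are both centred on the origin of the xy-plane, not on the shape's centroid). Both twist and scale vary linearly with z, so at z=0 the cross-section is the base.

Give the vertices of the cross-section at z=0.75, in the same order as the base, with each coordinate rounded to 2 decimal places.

Cross-section at z=0.75: (2.07,6.07) (-4.64,1.38) (-2.61,-6.25) (-0.68,-3.21)

t = z/height = 0.75/3 = 0.25
s = 1 + (scale-1)·z/height = 1 + (1.5-1)·0.75/3 = 1.125000
θ = twist·z/height = -284°·0.75/3 = -71.0000° = -1.239184 rad
cos θ = 0.325568, sin θ = -0.945519 (intermediates below are computed at full precision and shown rounded to 5 d.p.)
v1: (-4.5,3.5) → rotate → (1.84426,5.39432) → ×s → (2.07479,6.06861) → (2.07,6.07)
v2: (-2.5,-3.5) → rotate → (-4.12324,1.22431) → ×s → (-4.63864,1.37735) → (-4.64,1.38)
v3: (4.5,-4) → rotate → (-2.31702,-5.55711) → ×s → (-2.60664,-6.25174) → (-2.61,-6.25)
v4: (2.5,-1.5) → rotate → (-0.60436,-2.85215) → ×s → (-0.67990,-3.20867) → (-0.68,-3.21)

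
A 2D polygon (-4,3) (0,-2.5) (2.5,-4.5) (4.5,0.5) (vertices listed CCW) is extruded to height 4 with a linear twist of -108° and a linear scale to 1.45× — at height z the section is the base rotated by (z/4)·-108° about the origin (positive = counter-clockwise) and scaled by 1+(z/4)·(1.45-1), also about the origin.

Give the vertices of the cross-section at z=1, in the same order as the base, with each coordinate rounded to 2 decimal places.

Cross-section at z=1: (-2.45,4.99) (-1.26,-2.48) (0.21,-5.72) (4.71,-1.78)

t = z/height = 1/4 = 0.25
s = 1 + (scale-1)·z/height = 1 + (1.45-1)·1/4 = 1.112500
θ = twist·z/height = -108°·1/4 = -27.0000° = -0.471239 rad
cos θ = 0.891007, sin θ = -0.453990 (intermediates below are computed at full precision and shown rounded to 5 d.p.)
v1: (-4,3) → rotate → (-2.20205,4.48898) → ×s → (-2.44979,4.99399) → (-2.45,4.99)
v2: (0,-2.5) → rotate → (-1.13498,-2.22752) → ×s → (-1.26266,-2.47811) → (-1.26,-2.48)
v3: (2.5,-4.5) → rotate → (0.18456,-5.14451) → ×s → (0.20532,-5.72326) → (0.21,-5.72)
v4: (4.5,0.5) → rotate → (4.23652,-1.59745) → ×s → (4.71313,-1.77717) → (4.71,-1.78)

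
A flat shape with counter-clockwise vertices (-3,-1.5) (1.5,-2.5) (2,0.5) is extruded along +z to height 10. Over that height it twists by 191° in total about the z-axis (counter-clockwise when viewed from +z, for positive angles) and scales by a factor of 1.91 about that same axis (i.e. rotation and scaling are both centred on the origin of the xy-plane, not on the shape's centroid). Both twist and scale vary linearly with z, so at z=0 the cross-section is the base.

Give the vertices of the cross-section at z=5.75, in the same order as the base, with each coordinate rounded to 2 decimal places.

Cross-section at z=5.75: (3.70,-3.52) (2.81,3.44) (-1.75,2.61)

t = z/height = 5.75/10 = 0.575
s = 1 + (scale-1)·z/height = 1 + (1.91-1)·5.75/10 = 1.523250
θ = twist·z/height = 191°·5.75/10 = 109.8250° = 1.916808 rad
cos θ = -0.339148, sin θ = 0.940733 (intermediates below are computed at full precision and shown rounded to 5 d.p.)
v1: (-3,-1.5) → rotate → (2.42854,-2.31348) → ×s → (3.69928,-3.52400) → (3.70,-3.52)
v2: (1.5,-2.5) → rotate → (1.84311,2.25897) → ×s → (2.80752,3.44098) → (2.81,3.44)
v3: (2,0.5) → rotate → (-1.14866,1.71189) → ×s → (-1.74970,2.60764) → (-1.75,2.61)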